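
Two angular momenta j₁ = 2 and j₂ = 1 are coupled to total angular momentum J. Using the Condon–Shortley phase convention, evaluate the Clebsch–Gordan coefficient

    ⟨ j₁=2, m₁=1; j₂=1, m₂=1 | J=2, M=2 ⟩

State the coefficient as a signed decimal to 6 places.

-0.577350

triangle: 1!·3!·1!/6! = 6/720
(j±m)!: 3!·1!·2!·0!·4!·0! = 288
prefactor² = (2J+1)·Δ·N² = 12
  k=1: −1/(1!·0!·0!·1!·3!·0!) = -1/6
Σ = -1/6  ⇒  CG² = 12·(-1/6)² = 1/3
CG = −√(1/3) = -0.577350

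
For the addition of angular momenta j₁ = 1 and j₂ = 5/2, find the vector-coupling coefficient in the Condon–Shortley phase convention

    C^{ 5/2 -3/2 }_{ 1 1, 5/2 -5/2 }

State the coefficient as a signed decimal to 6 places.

j₁+j₂−J=1  J+j₁−j₂=1  J−j₁+j₂=4  j₁+j₂+J+1=7
(j₁±m₁, j₂±m₂, J±M) = (2,0,0,5,1,4)
P² = 1152/7
sum k=0..0:
  [0] +1/24 = 1/24
S = 1/24
C² = P²·S² = 2/7 ; C = +0.534522

+0.534522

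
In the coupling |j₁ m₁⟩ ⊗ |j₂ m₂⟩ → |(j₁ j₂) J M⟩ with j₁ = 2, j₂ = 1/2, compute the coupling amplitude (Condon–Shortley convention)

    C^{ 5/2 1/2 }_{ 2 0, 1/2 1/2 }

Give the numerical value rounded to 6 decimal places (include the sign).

j₁+j₂−J=0  J+j₁−j₂=4  J−j₁+j₂=1  j₁+j₂+J+1=6
(j₁±m₁, j₂±m₂, J±M) = (2,2,1,0,3,2)
P² = 48/5
sum k=0..0:
  [0] +1/4 = 1/4
S = 1/4
C² = P²·S² = 3/5 ; C = +0.774597

+√(3/5) ≈ +0.774597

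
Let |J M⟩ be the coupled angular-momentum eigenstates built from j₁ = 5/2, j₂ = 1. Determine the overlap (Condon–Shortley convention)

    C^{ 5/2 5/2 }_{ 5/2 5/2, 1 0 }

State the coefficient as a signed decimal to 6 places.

+√(5/7) ≈ +0.845154

triangle: 1!*4!*1!/7! = 24/5040
(j±m)!: 5!*0!*1!*1!*5!*0! = 14400
prefactor² = (2J+1)*Δ*N² = 2880/7
  k=0: +1/(0!*1!*0!*1!*4!*0!) = 1/24
Σ = 1/24  ⇒  CG² = 2880/7*1/24² = 5/7
CG = +√(5/7) = +0.845154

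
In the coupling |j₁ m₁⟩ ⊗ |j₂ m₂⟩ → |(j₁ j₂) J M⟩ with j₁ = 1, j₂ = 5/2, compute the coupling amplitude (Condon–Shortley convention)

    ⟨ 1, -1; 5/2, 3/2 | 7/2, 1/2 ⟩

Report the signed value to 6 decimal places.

+√(1/7) ≈ +0.377964

j₁+j₂−J=0  J+j₁−j₂=2  J−j₁+j₂=5  j₁+j₂+J+1=8
(j₁±m₁, j₂±m₂, J±M) = (0,2,4,1,4,3)
P² = 2304/7
sum k=0..0:
  [0] +1/48 = 1/48
S = 1/48
C² = P²·S² = 1/7 ; C = +0.377964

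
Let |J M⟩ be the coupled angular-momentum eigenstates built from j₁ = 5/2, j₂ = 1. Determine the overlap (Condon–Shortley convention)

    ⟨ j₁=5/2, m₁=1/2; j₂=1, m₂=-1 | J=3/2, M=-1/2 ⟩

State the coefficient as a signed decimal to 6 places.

+√(1/5) ≈ +0.447214

triangle: 2!×3!×0!/6! = 12/720
(j±m)!: 3!×2!×0!×2!×1!×2! = 48
prefactor² = (2J+1)×Δ×N² = 16/5
  k=0: +1/(0!×2!×2!×0!×1!×0!) = 1/4
Σ = 1/4  ⇒  CG² = 16/5×1/4² = 1/5
CG = +√(1/5) = +0.447214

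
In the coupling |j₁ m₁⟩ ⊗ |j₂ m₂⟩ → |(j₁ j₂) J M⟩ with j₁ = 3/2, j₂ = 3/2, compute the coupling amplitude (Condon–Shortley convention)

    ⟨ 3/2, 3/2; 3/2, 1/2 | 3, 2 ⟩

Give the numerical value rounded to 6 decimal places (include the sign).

√[7·0!3!3!/7! · 3!0!2!1!5!1!] = √(72)
  +(−1)^0/∏(0,0,0,2,3,1)! = 1/12  (running 1/12)
⟨..|..⟩ = √(72)·(1/12) = +0.707107

+0.707107  (= +√(1/2))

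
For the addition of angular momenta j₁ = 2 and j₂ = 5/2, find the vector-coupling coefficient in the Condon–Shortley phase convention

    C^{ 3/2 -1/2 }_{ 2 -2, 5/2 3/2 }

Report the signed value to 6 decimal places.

-0.552052  (= −√(32/105))

√[4·3!1!2!/7! · 0!4!4!1!1!2!] = √(384/35)
  +(−1)^3/∏(3,0,1,1,0,1)! = -1/6  (running -1/6)
⟨..|..⟩ = √(384/35)·(-1/6) = -0.552052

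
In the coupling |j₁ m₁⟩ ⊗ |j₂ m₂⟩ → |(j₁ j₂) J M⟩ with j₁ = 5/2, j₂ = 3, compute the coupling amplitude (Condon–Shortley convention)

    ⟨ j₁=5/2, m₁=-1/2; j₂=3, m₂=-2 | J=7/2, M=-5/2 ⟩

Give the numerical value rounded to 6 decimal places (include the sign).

−√(2/63) ≈ -0.178174

√[8·2!3!4!/10! · 2!3!1!5!1!6!] = √(4608/7)
  +(−1)^0/∏(0,2,3,1,0,3)! = 1/72  (running 1/72)
  +(−1)^1/∏(1,1,2,0,1,4)! = -1/48  (running -1/144)
⟨..|..⟩ = √(4608/7)·(-1/144) = -0.178174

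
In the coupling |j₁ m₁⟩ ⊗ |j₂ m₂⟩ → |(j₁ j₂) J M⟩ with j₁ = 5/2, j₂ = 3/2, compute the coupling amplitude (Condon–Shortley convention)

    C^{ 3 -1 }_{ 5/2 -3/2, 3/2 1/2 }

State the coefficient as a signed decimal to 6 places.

-0.639010  (= −√(49/120))

√[7·1!4!2!/8! · 1!4!2!1!2!4!] = √(96/5)
  +(−1)^0/∏(0,1,4,2,0,0)! = 1/48  (running 1/48)
  +(−1)^1/∏(1,0,3,1,1,1)! = -1/6  (running -7/48)
⟨..|..⟩ = √(96/5)·(-7/48) = -0.639010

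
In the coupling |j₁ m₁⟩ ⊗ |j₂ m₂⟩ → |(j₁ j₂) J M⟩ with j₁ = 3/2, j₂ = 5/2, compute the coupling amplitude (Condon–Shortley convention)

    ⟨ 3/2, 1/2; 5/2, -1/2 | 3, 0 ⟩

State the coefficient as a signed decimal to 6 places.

j₁+j₂−J=1  J+j₁−j₂=2  J−j₁+j₂=4  j₁+j₂+J+1=8
(j₁±m₁, j₂±m₂, J±M) = (2,1,2,3,3,3)
P² = 36/5
sum k=0..1:
  [0] +1/4 = 1/4
  [1] −1/12 = -1/12
S = 1/6
C² = P²·S² = 1/5 ; C = +0.447214

+√(1/5) ≈ +0.447214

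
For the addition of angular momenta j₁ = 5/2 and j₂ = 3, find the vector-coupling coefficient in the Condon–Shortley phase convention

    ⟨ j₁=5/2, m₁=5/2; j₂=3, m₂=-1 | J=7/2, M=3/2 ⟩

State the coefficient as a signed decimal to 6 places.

+√(8/21) ≈ +0.617213

√[8·2!3!4!/10! · 5!0!2!4!5!2!] = √(6144/7)
  +(−1)^0/∏(0,2,0,2,3,2)! = 1/48  (running 1/48)
⟨..|..⟩ = √(6144/7)·(1/48) = +0.617213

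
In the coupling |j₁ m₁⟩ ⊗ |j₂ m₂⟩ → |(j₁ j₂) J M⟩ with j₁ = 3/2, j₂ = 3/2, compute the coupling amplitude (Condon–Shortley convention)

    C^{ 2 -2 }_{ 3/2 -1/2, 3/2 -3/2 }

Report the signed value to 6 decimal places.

+0.707107

j₁+j₂−J=1  J+j₁−j₂=2  J−j₁+j₂=2  j₁+j₂+J+1=6
(j₁±m₁, j₂±m₂, J±M) = (1,2,0,3,0,4)
P² = 8
sum k=0..0:
  [0] +1/4 = 1/4
S = 1/4
C² = P²·S² = 1/2 ; C = +0.707107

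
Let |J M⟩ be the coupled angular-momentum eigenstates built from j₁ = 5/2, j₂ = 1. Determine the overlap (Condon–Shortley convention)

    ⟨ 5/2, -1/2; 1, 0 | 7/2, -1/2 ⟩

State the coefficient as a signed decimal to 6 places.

+0.755929  (= +√(4/7))

√[8·0!5!2!/8! · 2!3!1!1!3!4!] = √(576/7)
  +(−1)^0/∏(0,0,3,1,2,1)! = 1/12  (running 1/12)
⟨..|..⟩ = √(576/7)·(1/12) = +0.755929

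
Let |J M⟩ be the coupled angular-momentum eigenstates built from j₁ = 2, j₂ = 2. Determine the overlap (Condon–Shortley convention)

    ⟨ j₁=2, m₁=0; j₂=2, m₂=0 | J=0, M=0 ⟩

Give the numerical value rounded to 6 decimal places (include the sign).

+0.447214

triangle: 4!×0!×0!/5! = 24/120
(j±m)!: 2!×2!×2!×2!×0!×0! = 16
prefactor² = (2J+1)×Δ×N² = 16/5
  k=2: +1/(2!×2!×0!×0!×0!×0!) = 1/4
Σ = 1/4  ⇒  CG² = 16/5×1/4² = 1/5
CG = +√(1/5) = +0.447214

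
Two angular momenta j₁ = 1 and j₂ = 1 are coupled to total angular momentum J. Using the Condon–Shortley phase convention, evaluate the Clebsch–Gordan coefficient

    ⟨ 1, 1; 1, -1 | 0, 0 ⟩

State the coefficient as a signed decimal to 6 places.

j₁+j₂−J=2  J+j₁−j₂=0  J−j₁+j₂=0  j₁+j₂+J+1=3
(j₁±m₁, j₂±m₂, J±M) = (2,0,0,2,0,0)
P² = 4/3
sum k=0..0:
  [0] +1/2 = 1/2
S = 1/2
C² = P²·S² = 1/3 ; C = +0.577350

+0.577350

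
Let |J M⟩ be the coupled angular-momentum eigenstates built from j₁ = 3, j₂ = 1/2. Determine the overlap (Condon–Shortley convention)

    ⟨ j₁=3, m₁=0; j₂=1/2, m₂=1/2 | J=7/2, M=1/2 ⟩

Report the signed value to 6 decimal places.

+0.755929  (= +√(4/7))

triangle: 0!*6!*1!/8! = 720/40320
(j±m)!: 3!*3!*1!*0!*4!*3! = 5184
prefactor² = (2J+1)*Δ*N² = 5184/7
  k=0: +1/(0!*0!*3!*1!*3!*0!) = 1/36
Σ = 1/36  ⇒  CG² = 5184/7*1/36² = 4/7
CG = +√(4/7) = +0.755929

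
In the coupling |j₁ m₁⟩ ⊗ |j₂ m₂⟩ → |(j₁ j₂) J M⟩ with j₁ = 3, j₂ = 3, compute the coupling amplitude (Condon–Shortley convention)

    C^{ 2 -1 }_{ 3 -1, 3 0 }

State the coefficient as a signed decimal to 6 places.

√[5·4!2!2!/9! · 2!4!3!3!1!3!] = √(96/7)
  +(−1)^2/∏(2,2,2,1,0,1)! = 1/8  (running 1/8)
  +(−1)^3/∏(3,1,1,0,1,2)! = -1/12  (running 1/24)
⟨..|..⟩ = √(96/7)·(1/24) = +0.154303

+√(1/42) = +0.154303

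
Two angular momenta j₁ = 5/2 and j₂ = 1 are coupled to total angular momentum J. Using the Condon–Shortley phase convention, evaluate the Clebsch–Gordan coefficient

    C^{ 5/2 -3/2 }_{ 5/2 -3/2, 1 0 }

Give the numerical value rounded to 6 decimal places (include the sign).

j₁+j₂−J=1  J+j₁−j₂=4  J−j₁+j₂=1  j₁+j₂+J+1=7
(j₁±m₁, j₂±m₂, J±M) = (1,4,1,1,1,4)
P² = 576/35
sum k=0..1:
  [0] +1/24 = 1/24
  [1] −1/6 = -1/6
S = -1/8
C² = P²·S² = 9/35 ; C = -0.507093

−√(9/35) ≈ -0.507093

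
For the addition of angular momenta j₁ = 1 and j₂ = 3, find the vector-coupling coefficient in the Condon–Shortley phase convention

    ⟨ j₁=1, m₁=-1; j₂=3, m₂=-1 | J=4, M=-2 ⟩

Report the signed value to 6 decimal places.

j₁+j₂−J=0  J+j₁−j₂=2  J−j₁+j₂=6  j₁+j₂+J+1=9
(j₁±m₁, j₂±m₂, J±M) = (0,2,2,4,2,6)
P² = 34560/7
sum k=0..0:
  [0] +1/96 = 1/96
S = 1/96
C² = P²·S² = 15/28 ; C = +0.731925

+0.731925  (= +√(15/28))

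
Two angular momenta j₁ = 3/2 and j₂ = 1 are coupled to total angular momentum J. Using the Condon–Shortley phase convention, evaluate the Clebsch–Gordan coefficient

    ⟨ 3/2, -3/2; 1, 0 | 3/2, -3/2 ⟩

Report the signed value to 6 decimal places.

−√(3/5) = -0.774597

√[4·1!2!1!/5! · 0!3!1!1!0!3!] = √(12/5)
  +(−1)^1/∏(1,0,2,0,0,1)! = -1/2  (running -1/2)
⟨..|..⟩ = √(12/5)·(-1/2) = -0.774597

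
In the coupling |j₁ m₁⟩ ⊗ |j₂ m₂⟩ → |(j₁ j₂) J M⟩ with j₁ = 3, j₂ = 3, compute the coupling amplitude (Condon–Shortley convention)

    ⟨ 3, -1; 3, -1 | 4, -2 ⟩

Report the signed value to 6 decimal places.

−√(20/77) ≈ -0.509647

√[9·2!4!4!/11! · 2!4!2!4!2!6!] = √(331776/385)
  +(−1)^0/∏(0,2,4,2,0,2)! = 1/192  (running 1/192)
  +(−1)^1/∏(1,1,3,1,1,3)! = -1/36  (running -13/576)
  +(−1)^2/∏(2,0,2,0,2,4)! = 1/192  (running -5/288)
⟨..|..⟩ = √(331776/385)·(-5/288) = -0.509647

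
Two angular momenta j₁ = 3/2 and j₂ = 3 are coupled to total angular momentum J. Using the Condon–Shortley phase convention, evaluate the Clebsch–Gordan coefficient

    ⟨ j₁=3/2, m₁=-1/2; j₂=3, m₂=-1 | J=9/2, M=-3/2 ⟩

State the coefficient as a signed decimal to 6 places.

+√(15/28) ≈ +0.731925

triangle: 0!×3!×6!/10! = 4320/3628800
(j±m)!: 1!×2!×2!×4!×3!×6! = 414720
prefactor² = (2J+1)×Δ×N² = 34560/7
  k=0: +1/(0!×0!×2!×2!×1!×4!) = 1/96
Σ = 1/96  ⇒  CG² = 34560/7×1/96² = 15/28
CG = +√(15/28) = +0.731925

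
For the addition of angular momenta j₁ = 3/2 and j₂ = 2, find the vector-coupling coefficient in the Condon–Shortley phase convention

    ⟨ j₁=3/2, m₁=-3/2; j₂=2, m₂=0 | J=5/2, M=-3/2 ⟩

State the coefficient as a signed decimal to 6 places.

-0.717137

triangle: 1!*2!*3!/7! = 12/5040
(j±m)!: 0!*3!*2!*2!*1!*4! = 576
prefactor² = (2J+1)*Δ*N² = 288/35
  k=1: −1/(1!*0!*2!*1!*0!*2!) = -1/4
Σ = -1/4  ⇒  CG² = 288/35*(-1/4)² = 18/35
CG = −√(18/35) = -0.717137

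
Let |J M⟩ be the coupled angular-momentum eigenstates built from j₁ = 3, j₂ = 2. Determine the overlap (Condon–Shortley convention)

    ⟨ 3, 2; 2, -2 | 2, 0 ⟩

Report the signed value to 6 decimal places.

+0.597614

j₁+j₂−J=3  J+j₁−j₂=3  J−j₁+j₂=1  j₁+j₂+J+1=8
(j₁±m₁, j₂±m₂, J±M) = (5,1,0,4,2,2)
P² = 360/7
sum k=0..0:
  [0] +1/12 = 1/12
S = 1/12
C² = P²·S² = 5/14 ; C = +0.597614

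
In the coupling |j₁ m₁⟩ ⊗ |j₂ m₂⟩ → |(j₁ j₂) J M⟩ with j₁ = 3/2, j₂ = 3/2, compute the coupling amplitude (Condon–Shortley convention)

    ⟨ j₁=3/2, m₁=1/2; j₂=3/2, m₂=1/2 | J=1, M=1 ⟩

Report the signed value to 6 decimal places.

-0.632456

j₁+j₂−J=2  J+j₁−j₂=1  J−j₁+j₂=1  j₁+j₂+J+1=5
(j₁±m₁, j₂±m₂, J±M) = (2,1,2,1,2,0)
P² = 2/5
sum k=1..1:
  [1] −1/1 = -1
S = -1
C² = P²·S² = 2/5 ; C = -0.632456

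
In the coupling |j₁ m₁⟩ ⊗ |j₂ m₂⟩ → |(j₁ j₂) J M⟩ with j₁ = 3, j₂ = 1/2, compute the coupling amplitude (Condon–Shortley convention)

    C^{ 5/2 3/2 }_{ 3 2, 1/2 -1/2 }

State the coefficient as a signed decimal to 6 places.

+√(5/7) = +0.845154

j₁+j₂−J=1  J+j₁−j₂=5  J−j₁+j₂=0  j₁+j₂+J+1=7
(j₁±m₁, j₂±m₂, J±M) = (5,1,0,1,4,1)
P² = 2880/7
sum k=0..0:
  [0] +1/24 = 1/24
S = 1/24
C² = P²·S² = 5/7 ; C = +0.845154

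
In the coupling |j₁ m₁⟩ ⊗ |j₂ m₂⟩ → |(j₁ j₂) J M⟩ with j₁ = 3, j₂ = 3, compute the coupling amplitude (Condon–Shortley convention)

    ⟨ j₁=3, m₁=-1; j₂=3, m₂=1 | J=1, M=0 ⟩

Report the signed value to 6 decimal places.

−√(1/28) ≈ -0.188982

j₁+j₂−J=5  J+j₁−j₂=1  J−j₁+j₂=1  j₁+j₂+J+1=8
(j₁±m₁, j₂±m₂, J±M) = (2,4,4,2,1,1)
P² = 144/7
sum k=3..4:
  [3] −1/12 = -1/12
  [4] +1/24 = 1/24
S = -1/24
C² = P²·S² = 1/28 ; C = -0.188982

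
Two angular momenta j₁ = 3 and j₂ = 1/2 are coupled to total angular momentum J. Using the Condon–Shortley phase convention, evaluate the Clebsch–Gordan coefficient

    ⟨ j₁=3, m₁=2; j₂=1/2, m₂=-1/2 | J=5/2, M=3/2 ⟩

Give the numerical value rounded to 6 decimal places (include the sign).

√[6·1!5!0!/7! · 5!1!0!1!4!1!] = √(2880/7)
  +(−1)^0/∏(0,1,1,0,4,0)! = 1/24  (running 1/24)
⟨..|..⟩ = √(2880/7)·(1/24) = +0.845154

+0.845154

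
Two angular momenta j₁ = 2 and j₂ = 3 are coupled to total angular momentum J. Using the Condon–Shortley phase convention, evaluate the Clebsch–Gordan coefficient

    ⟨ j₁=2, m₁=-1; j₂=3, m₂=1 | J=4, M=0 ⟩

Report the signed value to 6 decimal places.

−√(5/14) = -0.597614

j₁+j₂−J=1  J+j₁−j₂=3  J−j₁+j₂=5  j₁+j₂+J+1=10
(j₁±m₁, j₂±m₂, J±M) = (1,3,4,2,4,4)
P² = 10368/35
sum k=0..1:
  [0] +1/144 = 1/144
  [1] −1/24 = -1/24
S = -5/144
C² = P²·S² = 5/14 ; C = -0.597614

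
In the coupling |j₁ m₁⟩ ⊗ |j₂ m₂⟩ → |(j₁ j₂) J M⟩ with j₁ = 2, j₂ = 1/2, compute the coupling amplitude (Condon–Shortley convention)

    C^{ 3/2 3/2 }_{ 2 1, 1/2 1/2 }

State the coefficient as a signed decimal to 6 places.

-0.447214

j₁+j₂−J=1  J+j₁−j₂=3  J−j₁+j₂=0  j₁+j₂+J+1=5
(j₁±m₁, j₂±m₂, J±M) = (3,1,1,0,3,0)
P² = 36/5
sum k=1..1:
  [1] −1/6 = -1/6
S = -1/6
C² = P²·S² = 1/5 ; C = -0.447214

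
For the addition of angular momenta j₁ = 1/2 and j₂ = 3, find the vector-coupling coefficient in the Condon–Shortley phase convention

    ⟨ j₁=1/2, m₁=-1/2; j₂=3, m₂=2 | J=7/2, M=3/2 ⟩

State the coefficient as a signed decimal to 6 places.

j₁+j₂−J=0  J+j₁−j₂=1  J−j₁+j₂=6  j₁+j₂+J+1=8
(j₁±m₁, j₂±m₂, J±M) = (0,1,5,1,5,2)
P² = 28800/7
sum k=0..0:
  [0] +1/120 = 1/120
S = 1/120
C² = P²·S² = 2/7 ; C = +0.534522

+√(2/7) = +0.534522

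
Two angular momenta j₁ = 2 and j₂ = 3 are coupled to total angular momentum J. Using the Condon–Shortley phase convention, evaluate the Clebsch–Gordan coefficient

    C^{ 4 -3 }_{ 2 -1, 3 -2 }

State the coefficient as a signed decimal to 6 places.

+0.223607  (= +√(1/20))

triangle: 1!*3!*5!/10! = 720/3628800
(j±m)!: 1!*3!*1!*5!*1!*7! = 3628800
prefactor² = (2J+1)*Δ*N² = 6480
  k=0: +1/(0!*1!*3!*1!*0!*4!) = 1/144
  k=1: −1/(1!*0!*2!*0!*1!*5!) = -1/240
Σ = 1/360  ⇒  CG² = 6480*1/360² = 1/20
CG = +√(1/20) = +0.223607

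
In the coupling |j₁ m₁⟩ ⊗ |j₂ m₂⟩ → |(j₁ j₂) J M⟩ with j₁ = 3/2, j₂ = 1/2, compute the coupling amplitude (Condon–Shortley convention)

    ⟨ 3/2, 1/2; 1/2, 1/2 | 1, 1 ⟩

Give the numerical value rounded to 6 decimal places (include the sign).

j₁+j₂−J=1  J+j₁−j₂=2  J−j₁+j₂=0  j₁+j₂+J+1=4
(j₁±m₁, j₂±m₂, J±M) = (2,1,1,0,2,0)
P² = 1
sum k=1..1:
  [1] −1/2 = -1/2
S = -1/2
C² = P²·S² = 1/4 ; C = -0.500000

-0.500000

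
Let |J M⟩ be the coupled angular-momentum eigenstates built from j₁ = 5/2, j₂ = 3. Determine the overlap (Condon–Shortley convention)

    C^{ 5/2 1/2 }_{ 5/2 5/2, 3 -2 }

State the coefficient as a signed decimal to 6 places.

triangle: 3!·2!·3!/9! = 72/362880
(j±m)!: 5!·0!·1!·5!·3!·2! = 172800
prefactor² = (2J+1)·Δ·N² = 1440/7
  k=0: +1/(0!·3!·0!·1!·2!·2!) = 1/24
Σ = 1/24  ⇒  CG² = 1440/7·1/24² = 5/14
CG = +√(5/14) = +0.597614

+0.597614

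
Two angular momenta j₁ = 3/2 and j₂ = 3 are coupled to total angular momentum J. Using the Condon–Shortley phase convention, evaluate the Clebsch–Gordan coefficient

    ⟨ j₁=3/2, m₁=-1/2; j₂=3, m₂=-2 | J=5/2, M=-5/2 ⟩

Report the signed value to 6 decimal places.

-0.597614

j₁+j₂−J=2  J+j₁−j₂=1  J−j₁+j₂=4  j₁+j₂+J+1=8
(j₁±m₁, j₂±m₂, J±M) = (1,2,1,5,0,5)
P² = 1440/7
sum k=1..1:
  [1] −1/24 = -1/24
S = -1/24
C² = P²·S² = 5/14 ; C = -0.597614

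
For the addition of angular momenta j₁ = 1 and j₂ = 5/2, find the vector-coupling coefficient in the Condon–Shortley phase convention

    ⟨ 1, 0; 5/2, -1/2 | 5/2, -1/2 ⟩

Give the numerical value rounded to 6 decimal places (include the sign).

√[6·1!1!4!/7! · 1!1!2!3!2!3!] = √(144/35)
  +(−1)^0/∏(0,1,1,2,0,2)! = 1/4  (running 1/4)
  +(−1)^1/∏(1,0,0,1,1,3)! = -1/6  (running 1/12)
⟨..|..⟩ = √(144/35)·(1/12) = +0.169031

+0.169031  (= +√(1/35))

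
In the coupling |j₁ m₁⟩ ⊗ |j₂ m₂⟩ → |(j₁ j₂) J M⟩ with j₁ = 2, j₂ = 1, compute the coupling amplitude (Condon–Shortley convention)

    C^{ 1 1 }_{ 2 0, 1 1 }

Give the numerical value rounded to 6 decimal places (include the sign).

+0.316228

j₁+j₂−J=2  J+j₁−j₂=2  J−j₁+j₂=0  j₁+j₂+J+1=5
(j₁±m₁, j₂±m₂, J±M) = (2,2,2,0,2,0)
P² = 8/5
sum k=2..2:
  [2] +1/4 = 1/4
S = 1/4
C² = P²·S² = 1/10 ; C = +0.316228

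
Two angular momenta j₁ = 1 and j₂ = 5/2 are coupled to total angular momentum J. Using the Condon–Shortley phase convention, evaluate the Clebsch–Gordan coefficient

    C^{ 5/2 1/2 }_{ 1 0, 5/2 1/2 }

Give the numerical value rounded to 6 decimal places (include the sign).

√[6·1!1!4!/7! · 1!1!3!2!3!2!] = √(144/35)
  +(−1)^0/∏(0,1,1,3,0,1)! = 1/6  (running 1/6)
  +(−1)^1/∏(1,0,0,2,1,2)! = -1/4  (running -1/12)
⟨..|..⟩ = √(144/35)·(-1/12) = -0.169031

−√(1/35) ≈ -0.169031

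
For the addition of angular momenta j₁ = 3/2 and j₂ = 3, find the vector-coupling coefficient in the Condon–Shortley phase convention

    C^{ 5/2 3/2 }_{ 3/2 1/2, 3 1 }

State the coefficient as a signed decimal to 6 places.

−√(7/20) ≈ -0.591608

triangle: 2!×1!×4!/8! = 48/40320
(j±m)!: 2!×1!×4!×2!×4!×1! = 2304
prefactor² = (2J+1)×Δ×N² = 576/35
  k=0: +1/(0!×2!×1!×4!×0!×0!) = 1/48
  k=1: −1/(1!×1!×0!×3!×1!×1!) = -1/6
Σ = -7/48  ⇒  CG² = 576/35×(-7/48)² = 7/20
CG = −√(7/20) = -0.591608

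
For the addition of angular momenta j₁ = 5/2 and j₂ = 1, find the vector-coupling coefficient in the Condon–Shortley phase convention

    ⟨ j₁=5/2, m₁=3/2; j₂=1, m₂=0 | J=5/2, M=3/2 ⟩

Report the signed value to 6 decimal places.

triangle: 1!*4!*1!/7! = 24/5040
(j±m)!: 4!*1!*1!*1!*4!*1! = 576
prefactor² = (2J+1)*Δ*N² = 576/35
  k=0: +1/(0!*1!*1!*1!*3!*0!) = 1/6
  k=1: −1/(1!*0!*0!*0!*4!*1!) = -1/24
Σ = 1/8  ⇒  CG² = 576/35*1/8² = 9/35
CG = +√(9/35) = +0.507093

+√(9/35) ≈ +0.507093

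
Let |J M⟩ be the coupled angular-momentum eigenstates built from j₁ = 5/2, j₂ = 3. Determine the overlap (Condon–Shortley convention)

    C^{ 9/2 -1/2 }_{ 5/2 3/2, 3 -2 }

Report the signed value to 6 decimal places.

+0.510355

j₁+j₂−J=1  J+j₁−j₂=4  J−j₁+j₂=5  j₁+j₂+J+1=11
(j₁±m₁, j₂±m₂, J±M) = (4,1,1,5,4,5)
P² = 460800/77
sum k=0..1:
  [0] +1/144 = 1/144
  [1] −1/2880 = -1/2880
S = 19/2880
C² = P²·S² = 361/1386 ; C = +0.510355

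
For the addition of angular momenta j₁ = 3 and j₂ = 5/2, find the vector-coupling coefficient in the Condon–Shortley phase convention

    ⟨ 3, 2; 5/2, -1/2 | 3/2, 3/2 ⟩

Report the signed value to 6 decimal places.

√[4·4!2!1!/8! · 5!1!2!3!3!0!] = √(288/7)
  +(−1)^1/∏(1,3,0,1,2,0)! = -1/12  (running -1/12)
⟨..|..⟩ = √(288/7)·(-1/12) = -0.534522

−√(2/7) = -0.534522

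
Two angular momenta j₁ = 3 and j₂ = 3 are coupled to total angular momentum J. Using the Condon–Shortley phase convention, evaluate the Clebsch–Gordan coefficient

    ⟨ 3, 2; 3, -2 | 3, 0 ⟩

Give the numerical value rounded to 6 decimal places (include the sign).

+√(1/6) ≈ +0.408248

triangle: 3!*3!*3!/10! = 216/3628800
(j±m)!: 5!*1!*1!*5!*3!*3! = 518400
prefactor² = (2J+1)*Δ*N² = 216
  k=0: +1/(0!*3!*1!*1!*2!*2!) = 1/24
  k=1: −1/(1!*2!*0!*0!*3!*3!) = -1/72
Σ = 1/36  ⇒  CG² = 216*1/36² = 1/6
CG = +√(1/6) = +0.408248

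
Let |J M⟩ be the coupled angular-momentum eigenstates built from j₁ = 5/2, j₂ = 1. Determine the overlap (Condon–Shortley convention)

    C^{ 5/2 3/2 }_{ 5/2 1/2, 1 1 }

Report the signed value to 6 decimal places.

j₁+j₂−J=1  J+j₁−j₂=4  J−j₁+j₂=1  j₁+j₂+J+1=7
(j₁±m₁, j₂±m₂, J±M) = (3,2,2,0,4,1)
P² = 576/35
sum k=1..1:
  [1] −1/6 = -1/6
S = -1/6
C² = P²·S² = 16/35 ; C = -0.676123

-0.676123  (= −√(16/35))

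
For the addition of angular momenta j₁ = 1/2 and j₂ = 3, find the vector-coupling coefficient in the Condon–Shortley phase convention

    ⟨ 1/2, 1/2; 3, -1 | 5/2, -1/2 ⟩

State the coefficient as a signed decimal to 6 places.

triangle: 1!×0!×5!/7! = 120/5040
(j±m)!: 1!×0!×2!×4!×2!×3! = 576
prefactor² = (2J+1)×Δ×N² = 576/7
  k=0: +1/(0!×1!×0!×2!×0!×3!) = 1/12
Σ = 1/12  ⇒  CG² = 576/7×1/12² = 4/7
CG = +√(4/7) = +0.755929

+√(4/7) = +0.755929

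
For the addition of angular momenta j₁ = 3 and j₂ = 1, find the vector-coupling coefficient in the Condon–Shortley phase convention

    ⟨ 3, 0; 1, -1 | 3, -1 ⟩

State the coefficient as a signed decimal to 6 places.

√[7·1!5!1!/8! · 3!3!0!2!2!4!] = √(72)
  +(−1)^0/∏(0,1,3,0,2,1)! = 1/12  (running 1/12)
⟨..|..⟩ = √(72)·(1/12) = +0.707107

+0.707107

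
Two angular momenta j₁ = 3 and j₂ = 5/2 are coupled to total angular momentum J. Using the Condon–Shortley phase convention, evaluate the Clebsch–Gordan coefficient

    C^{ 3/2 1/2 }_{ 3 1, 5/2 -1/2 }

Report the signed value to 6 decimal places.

-0.097590  (= −√(1/105))

√[4·4!2!1!/8! · 4!2!2!3!2!1!] = √(192/35)
  +(−1)^1/∏(1,3,1,1,1,0)! = -1/6  (running -1/6)
  +(−1)^2/∏(2,2,0,0,2,1)! = 1/8  (running -1/24)
⟨..|..⟩ = √(192/35)·(-1/24) = -0.097590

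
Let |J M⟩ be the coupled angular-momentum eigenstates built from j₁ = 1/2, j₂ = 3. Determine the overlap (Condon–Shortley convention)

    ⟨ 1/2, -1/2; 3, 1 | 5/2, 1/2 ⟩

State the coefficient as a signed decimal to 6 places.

-0.755929  (= −√(4/7))

triangle: 1!·0!·5!/7! = 120/5040
(j±m)!: 0!·1!·4!·2!·3!·2! = 576
prefactor² = (2J+1)·Δ·N² = 576/7
  k=1: −1/(1!·0!·0!·3!·0!·2!) = -1/12
Σ = -1/12  ⇒  CG² = 576/7·(-1/12)² = 4/7
CG = −√(4/7) = -0.755929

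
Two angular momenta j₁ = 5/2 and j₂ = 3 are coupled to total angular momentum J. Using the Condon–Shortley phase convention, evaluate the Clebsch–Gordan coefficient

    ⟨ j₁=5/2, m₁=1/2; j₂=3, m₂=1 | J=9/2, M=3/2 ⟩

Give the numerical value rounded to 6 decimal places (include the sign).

triangle: 1!·4!·5!/11! = 2880/39916800
(j±m)!: 3!·2!·4!·2!·6!·3! = 2488320
prefactor² = (2J+1)·Δ·N² = 138240/77
  k=0: +1/(0!·1!·2!·4!·2!·1!) = 1/96
  k=1: −1/(1!·0!·1!·3!·3!·2!) = -1/72
Σ = -1/288  ⇒  CG² = 138240/77·(-1/288)² = 5/231
CG = −√(5/231) = -0.147122

−√(5/231) = -0.147122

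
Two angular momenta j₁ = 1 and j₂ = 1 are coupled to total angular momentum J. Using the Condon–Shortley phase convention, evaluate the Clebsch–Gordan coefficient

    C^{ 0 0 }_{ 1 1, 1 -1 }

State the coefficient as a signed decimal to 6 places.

triangle: 2!×0!×0!/3! = 2/6
(j±m)!: 2!×0!×0!×2!×0!×0! = 4
prefactor² = (2J+1)×Δ×N² = 4/3
  k=0: +1/(0!×2!×0!×0!×0!×0!) = 1/2
Σ = 1/2  ⇒  CG² = 4/3×1/2² = 1/3
CG = +√(1/3) = +0.577350

+√(1/3) = +0.577350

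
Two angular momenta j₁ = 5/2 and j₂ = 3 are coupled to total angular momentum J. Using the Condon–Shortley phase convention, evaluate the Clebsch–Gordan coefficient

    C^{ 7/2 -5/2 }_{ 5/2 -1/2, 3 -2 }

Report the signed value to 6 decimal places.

j₁+j₂−J=2  J+j₁−j₂=3  J−j₁+j₂=4  j₁+j₂+J+1=10
(j₁±m₁, j₂±m₂, J±M) = (2,3,1,5,1,6)
P² = 4608/7
sum k=0..1:
  [0] +1/72 = 1/72
  [1] −1/48 = -1/48
S = -1/144
C² = P²·S² = 2/63 ; C = -0.178174

−√(2/63) = -0.178174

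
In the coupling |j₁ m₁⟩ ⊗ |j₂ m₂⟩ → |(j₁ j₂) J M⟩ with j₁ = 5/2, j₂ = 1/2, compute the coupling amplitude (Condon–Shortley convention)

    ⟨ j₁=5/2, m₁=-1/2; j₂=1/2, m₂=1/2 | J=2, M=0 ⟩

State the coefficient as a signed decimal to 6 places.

√[5·1!4!0!/6! · 2!3!1!0!2!2!] = √(8)
  +(−1)^1/∏(1,0,2,0,2,0)! = -1/4  (running -1/4)
⟨..|..⟩ = √(8)·(-1/4) = -0.707107

-0.707107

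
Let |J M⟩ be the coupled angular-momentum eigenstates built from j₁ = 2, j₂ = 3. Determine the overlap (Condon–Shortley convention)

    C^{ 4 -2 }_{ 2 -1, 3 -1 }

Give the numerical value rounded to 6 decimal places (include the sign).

√[9·1!3!5!/10! · 1!3!2!4!2!6!] = √(5184/7)
  +(−1)^0/∏(0,1,3,2,0,3)! = 1/72  (running 1/72)
  +(−1)^1/∏(1,0,2,1,1,4)! = -1/48  (running -1/144)
⟨..|..⟩ = √(5184/7)·(-1/144) = -0.188982

-0.188982  (= −√(1/28))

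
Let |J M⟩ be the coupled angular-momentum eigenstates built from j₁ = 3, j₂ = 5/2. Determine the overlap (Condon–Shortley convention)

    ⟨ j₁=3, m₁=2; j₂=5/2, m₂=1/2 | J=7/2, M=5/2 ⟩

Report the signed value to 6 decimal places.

j₁+j₂−J=2  J+j₁−j₂=4  J−j₁+j₂=3  j₁+j₂+J+1=10
(j₁±m₁, j₂±m₂, J±M) = (5,1,3,2,6,1)
P² = 4608/7
sum k=0..1:
  [0] +1/72 = 1/72
  [1] −1/48 = -1/48
S = -1/144
C² = P²·S² = 2/63 ; C = -0.178174

−√(2/63) ≈ -0.178174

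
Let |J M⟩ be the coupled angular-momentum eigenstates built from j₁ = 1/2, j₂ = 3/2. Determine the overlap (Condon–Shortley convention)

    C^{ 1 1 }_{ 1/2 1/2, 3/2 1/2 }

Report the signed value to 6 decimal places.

j₁+j₂−J=1  J+j₁−j₂=0  J−j₁+j₂=2  j₁+j₂+J+1=4
(j₁±m₁, j₂±m₂, J±M) = (1,0,2,1,2,0)
P² = 1
sum k=0..0:
  [0] +1/2 = 1/2
S = 1/2
C² = P²·S² = 1/4 ; C = +0.500000

+0.500000  (= +√(1/4))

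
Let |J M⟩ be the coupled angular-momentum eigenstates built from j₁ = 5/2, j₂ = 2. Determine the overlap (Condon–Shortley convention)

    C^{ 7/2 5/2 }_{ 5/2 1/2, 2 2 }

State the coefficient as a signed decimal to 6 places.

√[8·1!4!3!/9! · 3!2!4!0!6!1!] = √(4608/7)
  +(−1)^1/∏(1,0,1,3,3,0)! = -1/36  (running -1/36)
⟨..|..⟩ = √(4608/7)·(-1/36) = -0.712697

-0.712697  (= −√(32/63))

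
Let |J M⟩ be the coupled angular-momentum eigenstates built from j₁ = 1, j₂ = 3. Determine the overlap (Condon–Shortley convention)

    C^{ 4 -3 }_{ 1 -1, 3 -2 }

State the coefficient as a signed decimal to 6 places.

j₁+j₂−J=0  J+j₁−j₂=2  J−j₁+j₂=6  j₁+j₂+J+1=9
(j₁±m₁, j₂±m₂, J±M) = (0,2,1,5,1,7)
P² = 43200
sum k=0..0:
  [0] +1/240 = 1/240
S = 1/240
C² = P²·S² = 3/4 ; C = +0.866025

+0.866025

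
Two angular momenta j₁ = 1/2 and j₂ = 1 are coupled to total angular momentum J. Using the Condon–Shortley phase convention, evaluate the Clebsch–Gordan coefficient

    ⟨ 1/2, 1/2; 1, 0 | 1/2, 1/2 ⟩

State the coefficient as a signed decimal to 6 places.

√[2·1!0!1!/3! · 1!0!1!1!1!0!] = √(1/3)
  +(−1)^0/∏(0,1,0,1,0,0)! = 1  (running 1)
⟨..|..⟩ = √(1/3)·(1) = +0.577350

+0.577350  (= +√(1/3))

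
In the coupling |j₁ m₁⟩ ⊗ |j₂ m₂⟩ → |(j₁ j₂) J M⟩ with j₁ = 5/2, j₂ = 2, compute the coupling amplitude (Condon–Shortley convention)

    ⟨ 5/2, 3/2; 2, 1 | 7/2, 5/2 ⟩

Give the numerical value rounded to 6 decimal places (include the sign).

√[8·1!4!3!/9! · 4!1!3!1!6!1!] = √(2304/7)
  +(−1)^0/∏(0,1,1,3,3,0)! = 1/36  (running 1/36)
  +(−1)^1/∏(1,0,0,2,4,1)! = -1/48  (running 1/144)
⟨..|..⟩ = √(2304/7)·(1/144) = +0.125988

+√(1/63) ≈ +0.125988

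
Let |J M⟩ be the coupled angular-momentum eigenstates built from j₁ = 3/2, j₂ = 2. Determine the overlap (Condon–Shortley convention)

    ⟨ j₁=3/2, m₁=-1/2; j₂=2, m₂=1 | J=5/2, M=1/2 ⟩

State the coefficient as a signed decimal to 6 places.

-0.597614  (= −√(5/14))

√[6·1!2!3!/7! · 1!2!3!1!3!2!] = √(72/35)
  +(−1)^0/∏(0,1,2,3,0,0)! = 1/12  (running 1/12)
  +(−1)^1/∏(1,0,1,2,1,1)! = -1/2  (running -5/12)
⟨..|..⟩ = √(72/35)·(-5/12) = -0.597614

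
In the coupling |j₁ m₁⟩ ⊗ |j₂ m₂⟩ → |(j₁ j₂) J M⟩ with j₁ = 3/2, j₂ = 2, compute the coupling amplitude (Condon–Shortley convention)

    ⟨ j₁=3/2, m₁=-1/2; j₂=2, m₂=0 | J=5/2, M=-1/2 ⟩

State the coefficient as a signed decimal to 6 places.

−√(3/35) ≈ -0.292770

√[6·1!2!3!/7! · 1!2!2!2!2!3!] = √(48/35)
  +(−1)^0/∏(0,1,2,2,0,1)! = 1/4  (running 1/4)
  +(−1)^1/∏(1,0,1,1,1,2)! = -1/2  (running -1/4)
⟨..|..⟩ = √(48/35)·(-1/4) = -0.292770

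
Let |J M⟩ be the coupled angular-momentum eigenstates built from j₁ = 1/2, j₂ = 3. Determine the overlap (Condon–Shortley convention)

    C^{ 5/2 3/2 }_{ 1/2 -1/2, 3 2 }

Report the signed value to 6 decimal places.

−√(5/7) = -0.845154

√[6·1!0!5!/7! · 0!1!5!1!4!1!] = √(2880/7)
  +(−1)^1/∏(1,0,0,4,0,1)! = -1/24  (running -1/24)
⟨..|..⟩ = √(2880/7)·(-1/24) = -0.845154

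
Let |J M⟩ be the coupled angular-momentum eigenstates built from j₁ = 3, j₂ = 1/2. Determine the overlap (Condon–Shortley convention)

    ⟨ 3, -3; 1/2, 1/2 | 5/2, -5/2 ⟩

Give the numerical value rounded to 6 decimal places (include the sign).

√[6·1!5!0!/7! · 0!6!1!0!0!5!] = √(86400/7)
  +(−1)^1/∏(1,0,5,0,0,0)! = -1/120  (running -1/120)
⟨..|..⟩ = √(86400/7)·(-1/120) = -0.925820

−√(6/7) ≈ -0.925820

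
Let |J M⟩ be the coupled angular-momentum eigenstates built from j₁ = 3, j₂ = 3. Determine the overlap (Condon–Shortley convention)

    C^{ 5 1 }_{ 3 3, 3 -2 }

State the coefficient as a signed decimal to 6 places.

+√(5/84) = +0.243975

√[11·1!5!5!/12! · 6!0!1!5!6!4!] = √(3456000/7)
  +(−1)^0/∏(0,1,0,1,5,4)! = 1/2880  (running 1/2880)
⟨..|..⟩ = √(3456000/7)·(1/2880) = +0.243975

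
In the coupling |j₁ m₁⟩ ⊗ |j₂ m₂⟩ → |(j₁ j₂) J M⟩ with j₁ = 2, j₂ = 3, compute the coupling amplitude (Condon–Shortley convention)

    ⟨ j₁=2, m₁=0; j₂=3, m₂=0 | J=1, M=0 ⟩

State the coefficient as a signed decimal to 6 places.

+0.507093  (= +√(9/35))

√[3·4!0!2!/7! · 2!2!3!3!1!1!] = √(144/35)
  +(−1)^2/∏(2,2,0,1,0,1)! = 1/4  (running 1/4)
⟨..|..⟩ = √(144/35)·(1/4) = +0.507093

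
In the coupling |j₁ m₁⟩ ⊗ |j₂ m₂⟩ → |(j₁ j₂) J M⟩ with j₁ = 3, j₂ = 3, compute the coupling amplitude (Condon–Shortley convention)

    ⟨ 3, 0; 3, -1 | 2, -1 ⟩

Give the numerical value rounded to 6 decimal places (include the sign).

+√(1/42) ≈ +0.154303

√[5·4!2!2!/9! · 3!3!2!4!1!3!] = √(96/7)
  +(−1)^1/∏(1,3,2,1,0,1)! = -1/12  (running -1/12)
  +(−1)^2/∏(2,2,1,0,1,2)! = 1/8  (running 1/24)
⟨..|..⟩ = √(96/7)·(1/24) = +0.154303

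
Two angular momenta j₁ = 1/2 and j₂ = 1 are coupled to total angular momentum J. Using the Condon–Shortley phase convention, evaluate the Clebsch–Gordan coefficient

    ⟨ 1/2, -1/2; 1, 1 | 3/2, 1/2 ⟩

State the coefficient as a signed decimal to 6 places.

triangle: 0!*1!*2!/4! = 2/24
(j±m)!: 0!*1!*2!*0!*2!*1! = 4
prefactor² = (2J+1)*Δ*N² = 4/3
  k=0: +1/(0!*0!*1!*2!*0!*0!) = 1/2
Σ = 1/2  ⇒  CG² = 4/3*1/2² = 1/3
CG = +√(1/3) = +0.577350

+√(1/3) ≈ +0.577350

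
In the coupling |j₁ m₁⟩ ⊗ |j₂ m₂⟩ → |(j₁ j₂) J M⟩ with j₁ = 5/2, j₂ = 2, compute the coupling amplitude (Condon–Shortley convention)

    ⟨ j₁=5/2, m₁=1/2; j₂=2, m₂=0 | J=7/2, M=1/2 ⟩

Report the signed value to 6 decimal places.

j₁+j₂−J=1  J+j₁−j₂=4  J−j₁+j₂=3  j₁+j₂+J+1=9
(j₁±m₁, j₂±m₂, J±M) = (3,2,2,2,4,3)
P² = 768/35
sum k=0..1:
  [0] +1/8 = 1/8
  [1] −1/12 = -1/12
S = 1/24
C² = P²·S² = 4/105 ; C = +0.195180

+0.195180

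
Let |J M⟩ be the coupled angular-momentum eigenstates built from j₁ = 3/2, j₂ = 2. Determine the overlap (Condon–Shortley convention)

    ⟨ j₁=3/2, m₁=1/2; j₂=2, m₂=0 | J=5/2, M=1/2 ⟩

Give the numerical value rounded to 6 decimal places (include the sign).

+√(3/35) = +0.292770

j₁+j₂−J=1  J+j₁−j₂=2  J−j₁+j₂=3  j₁+j₂+J+1=7
(j₁±m₁, j₂±m₂, J±M) = (2,1,2,2,3,2)
P² = 48/35
sum k=0..1:
  [0] +1/2 = 1/2
  [1] −1/4 = -1/4
S = 1/4
C² = P²·S² = 3/35 ; C = +0.292770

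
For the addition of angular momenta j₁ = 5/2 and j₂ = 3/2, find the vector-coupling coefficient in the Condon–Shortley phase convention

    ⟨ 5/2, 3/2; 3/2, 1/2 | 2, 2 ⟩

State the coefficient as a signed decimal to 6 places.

j₁+j₂−J=2  J+j₁−j₂=3  J−j₁+j₂=1  j₁+j₂+J+1=7
(j₁±m₁, j₂±m₂, J±M) = (4,1,2,1,4,0)
P² = 96/7
sum k=1..1:
  [1] −1/6 = -1/6
S = -1/6
C² = P²·S² = 8/21 ; C = -0.617213

-0.617213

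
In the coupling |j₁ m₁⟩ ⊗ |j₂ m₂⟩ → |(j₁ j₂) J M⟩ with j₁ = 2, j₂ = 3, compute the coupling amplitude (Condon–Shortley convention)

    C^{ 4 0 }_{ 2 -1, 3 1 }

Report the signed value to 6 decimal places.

-0.597614  (= −√(5/14))

j₁+j₂−J=1  J+j₁−j₂=3  J−j₁+j₂=5  j₁+j₂+J+1=10
(j₁±m₁, j₂±m₂, J±M) = (1,3,4,2,4,4)
P² = 10368/35
sum k=0..1:
  [0] +1/144 = 1/144
  [1] −1/24 = -1/24
S = -5/144
C² = P²·S² = 5/14 ; C = -0.597614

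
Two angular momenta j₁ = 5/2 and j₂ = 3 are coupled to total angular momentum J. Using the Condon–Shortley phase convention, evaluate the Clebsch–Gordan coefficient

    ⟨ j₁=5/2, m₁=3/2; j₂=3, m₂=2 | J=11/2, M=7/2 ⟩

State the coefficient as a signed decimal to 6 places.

√[12·0!5!6!/12! · 4!1!5!1!9!2!] = √(49766400/11)
  +(−1)^0/∏(0,0,1,5,4,1)! = 1/2880  (running 1/2880)
⟨..|..⟩ = √(49766400/11)·(1/2880) = +0.738549

+0.738549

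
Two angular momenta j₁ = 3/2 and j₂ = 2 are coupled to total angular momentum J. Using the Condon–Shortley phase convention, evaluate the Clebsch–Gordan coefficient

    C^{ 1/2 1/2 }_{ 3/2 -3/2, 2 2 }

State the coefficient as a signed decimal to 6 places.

-0.632456

triangle: 3!×0!×1!/5! = 6/120
(j±m)!: 0!×3!×4!×0!×1!×0! = 144
prefactor² = (2J+1)×Δ×N² = 72/5
  k=3: −1/(3!×0!×0!×1!×0!×0!) = -1/6
Σ = -1/6  ⇒  CG² = 72/5×(-1/6)² = 2/5
CG = −√(2/5) = -0.632456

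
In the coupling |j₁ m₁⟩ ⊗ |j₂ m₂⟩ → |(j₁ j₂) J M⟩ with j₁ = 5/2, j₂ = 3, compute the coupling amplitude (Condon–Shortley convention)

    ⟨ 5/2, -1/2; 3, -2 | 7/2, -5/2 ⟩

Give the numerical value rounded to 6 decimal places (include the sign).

triangle: 2!×3!×4!/10! = 288/3628800
(j±m)!: 2!×3!×1!×5!×1!×6! = 1036800
prefactor² = (2J+1)×Δ×N² = 4608/7
  k=0: +1/(0!×2!×3!×1!×0!×3!) = 1/72
  k=1: −1/(1!×1!×2!×0!×1!×4!) = -1/48
Σ = -1/144  ⇒  CG² = 4608/7×(-1/144)² = 2/63
CG = −√(2/63) = -0.178174

-0.178174  (= −√(2/63))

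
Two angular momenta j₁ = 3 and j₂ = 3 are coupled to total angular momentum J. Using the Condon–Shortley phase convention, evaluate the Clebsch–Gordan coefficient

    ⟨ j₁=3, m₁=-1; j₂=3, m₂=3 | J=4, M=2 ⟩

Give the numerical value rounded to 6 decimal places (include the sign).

+0.592157  (= +√(27/77))

triangle: 2!*4!*4!/11! = 1152/39916800
(j±m)!: 2!*4!*6!*0!*6!*2! = 49766400
prefactor² = (2J+1)*Δ*N² = 995328/77
  k=2: +1/(2!*0!*2!*4!*2!*0!) = 1/192
Σ = 1/192  ⇒  CG² = 995328/77*1/192² = 27/77
CG = +√(27/77) = +0.592157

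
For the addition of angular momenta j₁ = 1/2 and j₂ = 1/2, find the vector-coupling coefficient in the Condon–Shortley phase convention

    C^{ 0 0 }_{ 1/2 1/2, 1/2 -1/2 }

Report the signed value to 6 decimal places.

j₁+j₂−J=1  J+j₁−j₂=0  J−j₁+j₂=0  j₁+j₂+J+1=2
(j₁±m₁, j₂±m₂, J±M) = (1,0,0,1,0,0)
P² = 1/2
sum k=0..0:
  [0] +1/1 = 1
S = 1
C² = P²·S² = 1/2 ; C = +0.707107

+√(1/2) ≈ +0.707107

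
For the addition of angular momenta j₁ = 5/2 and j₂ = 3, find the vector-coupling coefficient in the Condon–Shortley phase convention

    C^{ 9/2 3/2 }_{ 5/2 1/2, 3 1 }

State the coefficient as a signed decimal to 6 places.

−√(5/231) = -0.147122

triangle: 1!·4!·5!/11! = 2880/39916800
(j±m)!: 3!·2!·4!·2!·6!·3! = 2488320
prefactor² = (2J+1)·Δ·N² = 138240/77
  k=0: +1/(0!·1!·2!·4!·2!·1!) = 1/96
  k=1: −1/(1!·0!·1!·3!·3!·2!) = -1/72
Σ = -1/288  ⇒  CG² = 138240/77·(-1/288)² = 5/231
CG = −√(5/231) = -0.147122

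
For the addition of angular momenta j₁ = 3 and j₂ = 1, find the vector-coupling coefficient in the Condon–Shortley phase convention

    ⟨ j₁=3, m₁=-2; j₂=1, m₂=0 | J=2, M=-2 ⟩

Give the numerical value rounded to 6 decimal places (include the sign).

j₁+j₂−J=2  J+j₁−j₂=4  J−j₁+j₂=0  j₁+j₂+J+1=7
(j₁±m₁, j₂±m₂, J±M) = (1,5,1,1,0,4)
P² = 960/7
sum k=1..1:
  [1] −1/24 = -1/24
S = -1/24
C² = P²·S² = 5/21 ; C = -0.487950

-0.487950  (= −√(5/21))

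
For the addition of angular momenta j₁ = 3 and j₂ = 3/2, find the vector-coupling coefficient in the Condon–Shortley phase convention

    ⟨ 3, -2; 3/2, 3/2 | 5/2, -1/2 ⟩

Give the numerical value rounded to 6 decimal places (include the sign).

j₁+j₂−J=2  J+j₁−j₂=4  J−j₁+j₂=1  j₁+j₂+J+1=8
(j₁±m₁, j₂±m₂, J±M) = (1,5,3,0,2,3)
P² = 432/7
sum k=2..2:
  [2] +1/12 = 1/12
S = 1/12
C² = P²·S² = 3/7 ; C = +0.654654

+0.654654  (= +√(3/7))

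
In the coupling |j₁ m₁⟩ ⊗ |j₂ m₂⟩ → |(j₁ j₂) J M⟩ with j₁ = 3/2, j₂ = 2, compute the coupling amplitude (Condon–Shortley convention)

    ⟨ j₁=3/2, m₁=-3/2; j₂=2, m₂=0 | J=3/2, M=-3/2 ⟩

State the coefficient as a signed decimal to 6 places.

+0.447214

√[4·2!1!2!/6! · 0!3!2!2!0!3!] = √(16/5)
  +(−1)^2/∏(2,0,1,0,0,2)! = 1/4  (running 1/4)
⟨..|..⟩ = √(16/5)·(1/4) = +0.447214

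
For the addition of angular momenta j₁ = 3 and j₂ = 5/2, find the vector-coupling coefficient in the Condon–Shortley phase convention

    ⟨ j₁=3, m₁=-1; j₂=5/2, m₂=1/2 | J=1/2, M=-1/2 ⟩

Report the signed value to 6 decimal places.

−√(4/21) ≈ -0.436436

√[2·5!1!0!/7! · 2!4!3!2!0!1!] = √(192/7)
  +(−1)^3/∏(3,2,1,0,0,0)! = -1/12  (running -1/12)
⟨..|..⟩ = √(192/7)·(-1/12) = -0.436436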